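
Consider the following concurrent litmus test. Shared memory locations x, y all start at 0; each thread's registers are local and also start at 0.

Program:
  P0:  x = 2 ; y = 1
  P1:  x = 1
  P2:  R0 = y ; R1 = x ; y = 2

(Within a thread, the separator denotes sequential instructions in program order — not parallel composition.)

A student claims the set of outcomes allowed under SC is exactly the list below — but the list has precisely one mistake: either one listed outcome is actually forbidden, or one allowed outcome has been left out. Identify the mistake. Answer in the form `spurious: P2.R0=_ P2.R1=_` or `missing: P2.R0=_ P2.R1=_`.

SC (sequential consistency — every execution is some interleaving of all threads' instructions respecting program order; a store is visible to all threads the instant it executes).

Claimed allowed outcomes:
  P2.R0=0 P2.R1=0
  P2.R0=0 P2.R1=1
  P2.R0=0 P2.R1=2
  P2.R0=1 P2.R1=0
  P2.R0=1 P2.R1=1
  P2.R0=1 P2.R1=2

outcome vector order: (P2.R0,P2.R1)
SC (5): <0 0>; <0 1>; <0 2>; <1 1>; <1 2>
claimed∖SC = {<1 0>}

spurious: P2.R0=1 P2.R1=0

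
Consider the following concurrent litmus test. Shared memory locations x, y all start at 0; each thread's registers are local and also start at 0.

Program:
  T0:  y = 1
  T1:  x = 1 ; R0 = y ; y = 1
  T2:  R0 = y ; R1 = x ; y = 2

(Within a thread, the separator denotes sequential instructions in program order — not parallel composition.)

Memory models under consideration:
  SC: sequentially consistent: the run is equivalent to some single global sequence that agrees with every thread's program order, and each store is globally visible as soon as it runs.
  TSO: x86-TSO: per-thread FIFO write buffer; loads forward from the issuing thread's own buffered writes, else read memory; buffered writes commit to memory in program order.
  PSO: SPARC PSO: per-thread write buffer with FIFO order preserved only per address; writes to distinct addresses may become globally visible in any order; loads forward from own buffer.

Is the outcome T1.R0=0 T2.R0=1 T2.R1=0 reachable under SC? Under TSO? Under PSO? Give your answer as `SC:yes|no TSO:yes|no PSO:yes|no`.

SC:no TSO:yes PSO:yes

outcome vector order: (T1.R0,T2.R0,T2.R1)
SC: 11 outcomes — {<0 0 0>, <0 0 1>, <0 1 1>, <1 0 0>, <1 0 1>, <1 1 0>, <1 1 1>, <2 0 0>, <2 0 1>, <2 1 0>, <2 1 1>}
TSO: 12 outcomes — {<0 0 0>, <0 0 1>, <0 1 0>, <0 1 1>, <1 0 0>, <1 0 1>, <1 1 0>, <1 1 1>, <2 0 0>, <2 0 1>, <2 1 0>, <2 1 1>}
PSO: 12 outcomes — {<0 0 0>, <0 0 1>, <0 1 0>, <0 1 1>, <1 0 0>, <1 0 1>, <1 1 0>, <1 1 1>, <2 0 0>, <2 0 1>, <2 1 0>, <2 1 1>}
target <0 1 0> ∈ {TSO,PSO}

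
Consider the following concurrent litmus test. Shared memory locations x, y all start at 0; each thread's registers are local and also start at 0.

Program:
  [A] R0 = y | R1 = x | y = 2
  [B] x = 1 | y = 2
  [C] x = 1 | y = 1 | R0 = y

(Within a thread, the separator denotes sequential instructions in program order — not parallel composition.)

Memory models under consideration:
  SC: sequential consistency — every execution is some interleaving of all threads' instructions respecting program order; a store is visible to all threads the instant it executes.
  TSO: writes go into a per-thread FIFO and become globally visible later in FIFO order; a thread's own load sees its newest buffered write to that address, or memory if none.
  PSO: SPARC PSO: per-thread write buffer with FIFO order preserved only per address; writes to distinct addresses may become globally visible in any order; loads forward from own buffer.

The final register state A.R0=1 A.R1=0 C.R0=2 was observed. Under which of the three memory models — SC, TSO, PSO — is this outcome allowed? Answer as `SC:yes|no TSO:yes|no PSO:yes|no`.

SC:no TSO:no PSO:yes

outcome vector order: (A.R0,A.R1,C.R0)
[SC] allowed = {(0,0,1) (0,0,2) (0,1,1) (0,1,2) (1,1,1) (1,1,2) (2,1,1) (2,1,2)}
[TSO] allowed = {(0,0,1) (0,0,2) (0,1,1) (0,1,2) (1,1,1) (1,1,2) (2,1,1) (2,1,2)}
[PSO] allowed = {(0,0,1) (0,0,2) (0,1,1) (0,1,2) (1,0,1) (1,0,2) (1,1,1) (1,1,2) (2,0,1) (2,0,2) (2,1,1) (2,1,2)}
target (1,0,2) ∈ {PSO}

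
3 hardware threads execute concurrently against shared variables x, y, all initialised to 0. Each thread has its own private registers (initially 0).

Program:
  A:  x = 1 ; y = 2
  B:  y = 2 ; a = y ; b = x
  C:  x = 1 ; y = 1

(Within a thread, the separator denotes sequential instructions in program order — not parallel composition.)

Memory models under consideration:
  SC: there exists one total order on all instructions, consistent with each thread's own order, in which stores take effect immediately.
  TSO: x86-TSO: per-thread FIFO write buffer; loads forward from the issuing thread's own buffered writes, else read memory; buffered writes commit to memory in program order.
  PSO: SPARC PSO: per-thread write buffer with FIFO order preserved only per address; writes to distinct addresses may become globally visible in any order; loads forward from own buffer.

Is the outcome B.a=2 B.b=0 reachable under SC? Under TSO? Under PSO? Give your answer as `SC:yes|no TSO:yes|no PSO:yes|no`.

outcome vector order: (B.a,B.b)
[SC] allowed = {(1,1), (2,0), (2,1)}
[TSO] allowed = {(1,1), (2,0), (2,1)}
[PSO] allowed = {(1,0), (1,1), (2,0), (2,1)}
target (2,0) ∈ {SC,TSO,PSO}

SC:yes TSO:yes PSO:yes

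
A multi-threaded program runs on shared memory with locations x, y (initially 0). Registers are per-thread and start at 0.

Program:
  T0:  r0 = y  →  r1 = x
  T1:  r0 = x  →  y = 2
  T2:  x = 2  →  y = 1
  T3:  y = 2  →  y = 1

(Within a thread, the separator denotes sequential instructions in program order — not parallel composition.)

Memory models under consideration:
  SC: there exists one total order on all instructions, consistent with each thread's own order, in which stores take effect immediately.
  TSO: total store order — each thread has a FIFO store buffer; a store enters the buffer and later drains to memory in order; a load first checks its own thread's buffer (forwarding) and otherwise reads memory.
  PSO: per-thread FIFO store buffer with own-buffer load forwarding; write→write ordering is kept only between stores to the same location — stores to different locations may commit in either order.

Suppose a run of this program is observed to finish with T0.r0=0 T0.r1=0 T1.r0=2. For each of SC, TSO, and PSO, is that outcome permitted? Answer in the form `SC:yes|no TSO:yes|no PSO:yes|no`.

SC:yes TSO:yes PSO:yes

outcome vector order: (T0.r0,T0.r1,T1.r0)
SC: 12 outcomes — {(0,0,0); (0,0,2); (0,2,0); (0,2,2); (1,0,0); (1,0,2); (1,2,0); (1,2,2); (2,0,0); (2,0,2); (2,2,0); (2,2,2)}
TSO: 12 outcomes — {(0,0,0); (0,0,2); (0,2,0); (0,2,2); (1,0,0); (1,0,2); (1,2,0); (1,2,2); (2,0,0); (2,0,2); (2,2,0); (2,2,2)}
PSO: 12 outcomes — {(0,0,0); (0,0,2); (0,2,0); (0,2,2); (1,0,0); (1,0,2); (1,2,0); (1,2,2); (2,0,0); (2,0,2); (2,2,0); (2,2,2)}
target (0,0,2) ∈ {SC,TSO,PSO}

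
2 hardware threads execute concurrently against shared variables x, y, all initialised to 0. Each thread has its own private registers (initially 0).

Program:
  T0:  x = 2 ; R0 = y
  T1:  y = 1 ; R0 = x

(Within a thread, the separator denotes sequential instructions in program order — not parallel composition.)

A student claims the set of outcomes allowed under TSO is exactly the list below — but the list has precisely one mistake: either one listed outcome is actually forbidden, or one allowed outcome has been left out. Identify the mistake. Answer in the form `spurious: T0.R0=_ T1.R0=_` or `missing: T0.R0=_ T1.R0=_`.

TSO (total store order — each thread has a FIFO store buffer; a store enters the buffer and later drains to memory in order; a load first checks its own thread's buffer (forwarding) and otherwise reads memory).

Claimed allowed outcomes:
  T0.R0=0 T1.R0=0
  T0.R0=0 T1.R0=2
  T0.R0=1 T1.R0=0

outcome vector order: (T0.R0,T1.R0)
TSO (4): (0,0); (0,2); (1,0); (1,2)
TSO∖claimed = {(1,2)}

missing: T0.R0=1 T1.R0=2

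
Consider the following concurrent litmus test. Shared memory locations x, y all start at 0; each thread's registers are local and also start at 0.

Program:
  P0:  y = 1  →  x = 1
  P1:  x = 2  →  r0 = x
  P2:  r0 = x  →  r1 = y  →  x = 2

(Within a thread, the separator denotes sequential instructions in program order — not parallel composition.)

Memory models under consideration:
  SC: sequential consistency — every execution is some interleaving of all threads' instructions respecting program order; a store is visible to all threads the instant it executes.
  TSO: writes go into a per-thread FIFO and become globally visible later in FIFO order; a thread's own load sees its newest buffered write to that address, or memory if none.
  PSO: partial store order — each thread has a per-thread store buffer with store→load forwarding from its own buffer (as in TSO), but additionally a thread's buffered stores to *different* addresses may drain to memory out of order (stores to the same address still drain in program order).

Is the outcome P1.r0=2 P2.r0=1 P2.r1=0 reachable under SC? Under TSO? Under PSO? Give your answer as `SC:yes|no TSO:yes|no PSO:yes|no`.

outcome vector order: (P1.r0,P2.r0,P2.r1)
[SC] allowed = {<1 0 0> <1 0 1> <1 1 1> <1 2 0> <1 2 1> <2 0 0> <2 0 1> <2 1 1> <2 2 0> <2 2 1>}
[TSO] allowed = {<1 0 0> <1 0 1> <1 1 1> <1 2 0> <1 2 1> <2 0 0> <2 0 1> <2 1 1> <2 2 0> <2 2 1>}
[PSO] allowed = {<1 0 0> <1 0 1> <1 1 0> <1 1 1> <1 2 0> <1 2 1> <2 0 0> <2 0 1> <2 1 0> <2 1 1> <2 2 0> <2 2 1>}
target <2 1 0> ∈ {PSO}

SC:no TSO:no PSO:yes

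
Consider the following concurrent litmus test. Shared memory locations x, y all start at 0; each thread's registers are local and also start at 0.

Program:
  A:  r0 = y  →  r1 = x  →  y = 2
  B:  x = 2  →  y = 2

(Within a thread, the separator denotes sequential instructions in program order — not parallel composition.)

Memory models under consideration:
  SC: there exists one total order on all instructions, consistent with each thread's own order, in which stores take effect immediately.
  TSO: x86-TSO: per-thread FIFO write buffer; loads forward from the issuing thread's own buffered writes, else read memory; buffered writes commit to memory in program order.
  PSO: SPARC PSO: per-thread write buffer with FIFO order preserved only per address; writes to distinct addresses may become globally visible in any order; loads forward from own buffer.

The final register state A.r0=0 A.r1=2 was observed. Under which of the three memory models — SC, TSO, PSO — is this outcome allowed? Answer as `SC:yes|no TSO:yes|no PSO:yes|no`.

outcome vector order: (A.r0,A.r1)
under SC → 00; 02; 22
under TSO → 00; 02; 22
under PSO → 00; 02; 20; 22
target 02 ∈ {SC,TSO,PSO}

SC:yes TSO:yes PSO:yes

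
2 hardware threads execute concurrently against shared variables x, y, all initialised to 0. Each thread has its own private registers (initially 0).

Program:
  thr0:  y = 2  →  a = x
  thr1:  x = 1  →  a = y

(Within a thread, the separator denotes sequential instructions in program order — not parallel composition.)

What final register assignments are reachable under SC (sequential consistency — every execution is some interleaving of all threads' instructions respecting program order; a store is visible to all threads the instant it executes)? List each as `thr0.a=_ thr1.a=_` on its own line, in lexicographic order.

thr0.a=0 thr1.a=2
thr0.a=1 thr1.a=0
thr0.a=1 thr1.a=2

outcome vector order: (thr0.a,thr1.a)
|SC outcomes| = 3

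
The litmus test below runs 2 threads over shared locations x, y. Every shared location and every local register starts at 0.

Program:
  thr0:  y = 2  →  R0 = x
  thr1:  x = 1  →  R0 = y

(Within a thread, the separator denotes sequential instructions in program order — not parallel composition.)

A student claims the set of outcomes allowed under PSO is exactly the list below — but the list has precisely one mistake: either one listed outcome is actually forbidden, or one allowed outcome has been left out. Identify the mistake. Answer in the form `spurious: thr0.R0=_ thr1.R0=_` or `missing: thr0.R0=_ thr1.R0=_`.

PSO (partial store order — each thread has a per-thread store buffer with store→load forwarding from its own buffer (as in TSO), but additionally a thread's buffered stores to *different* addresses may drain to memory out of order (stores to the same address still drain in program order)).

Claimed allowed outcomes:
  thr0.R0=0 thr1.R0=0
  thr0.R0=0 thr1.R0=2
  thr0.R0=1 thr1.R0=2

outcome vector order: (thr0.R0,thr1.R0)
[PSO] allowed = {<0 0>; <0 2>; <1 0>; <1 2>}
PSO∖claimed = {<1 0>}

missing: thr0.R0=1 thr1.R0=0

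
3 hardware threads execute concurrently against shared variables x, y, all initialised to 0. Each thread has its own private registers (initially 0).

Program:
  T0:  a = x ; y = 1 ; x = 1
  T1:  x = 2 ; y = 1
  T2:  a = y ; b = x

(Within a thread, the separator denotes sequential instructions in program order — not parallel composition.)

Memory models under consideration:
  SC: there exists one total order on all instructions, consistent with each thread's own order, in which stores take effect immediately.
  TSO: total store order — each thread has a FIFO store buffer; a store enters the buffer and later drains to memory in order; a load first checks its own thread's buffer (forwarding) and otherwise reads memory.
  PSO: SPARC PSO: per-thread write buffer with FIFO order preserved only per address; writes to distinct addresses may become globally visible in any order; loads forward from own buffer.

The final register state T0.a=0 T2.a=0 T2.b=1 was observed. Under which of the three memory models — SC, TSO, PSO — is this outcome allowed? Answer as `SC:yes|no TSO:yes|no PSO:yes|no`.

outcome vector order: (T0.a,T2.a,T2.b)
under SC → <0 0 0> <0 0 1> <0 0 2> <0 1 0> <0 1 1> <0 1 2> <2 0 0> <2 0 1> <2 0 2> <2 1 1> <2 1 2>
under TSO → <0 0 0> <0 0 1> <0 0 2> <0 1 0> <0 1 1> <0 1 2> <2 0 0> <2 0 1> <2 0 2> <2 1 1> <2 1 2>
under PSO → <0 0 0> <0 0 1> <0 0 2> <0 1 0> <0 1 1> <0 1 2> <2 0 0> <2 0 1> <2 0 2> <2 1 0> <2 1 1> <2 1 2>
target <0 0 1> ∈ {SC,TSO,PSO}

SC:yes TSO:yes PSO:yes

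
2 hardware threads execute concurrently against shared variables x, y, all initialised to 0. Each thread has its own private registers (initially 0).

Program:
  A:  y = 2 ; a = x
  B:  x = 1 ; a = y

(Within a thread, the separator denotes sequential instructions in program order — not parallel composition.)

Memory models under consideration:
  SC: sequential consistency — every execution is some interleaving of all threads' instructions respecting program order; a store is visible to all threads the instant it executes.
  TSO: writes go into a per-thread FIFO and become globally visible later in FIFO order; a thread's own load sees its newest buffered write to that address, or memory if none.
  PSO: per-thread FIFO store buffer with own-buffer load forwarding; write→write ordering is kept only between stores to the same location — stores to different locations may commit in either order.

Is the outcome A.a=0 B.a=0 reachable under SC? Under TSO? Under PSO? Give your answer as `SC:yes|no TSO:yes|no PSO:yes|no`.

outcome vector order: (A.a,B.a)
[SC] allowed = {<0 2> <1 0> <1 2>}
[TSO] allowed = {<0 0> <0 2> <1 0> <1 2>}
[PSO] allowed = {<0 0> <0 2> <1 0> <1 2>}
target <0 0> ∈ {TSO,PSO}

SC:no TSO:yes PSO:yes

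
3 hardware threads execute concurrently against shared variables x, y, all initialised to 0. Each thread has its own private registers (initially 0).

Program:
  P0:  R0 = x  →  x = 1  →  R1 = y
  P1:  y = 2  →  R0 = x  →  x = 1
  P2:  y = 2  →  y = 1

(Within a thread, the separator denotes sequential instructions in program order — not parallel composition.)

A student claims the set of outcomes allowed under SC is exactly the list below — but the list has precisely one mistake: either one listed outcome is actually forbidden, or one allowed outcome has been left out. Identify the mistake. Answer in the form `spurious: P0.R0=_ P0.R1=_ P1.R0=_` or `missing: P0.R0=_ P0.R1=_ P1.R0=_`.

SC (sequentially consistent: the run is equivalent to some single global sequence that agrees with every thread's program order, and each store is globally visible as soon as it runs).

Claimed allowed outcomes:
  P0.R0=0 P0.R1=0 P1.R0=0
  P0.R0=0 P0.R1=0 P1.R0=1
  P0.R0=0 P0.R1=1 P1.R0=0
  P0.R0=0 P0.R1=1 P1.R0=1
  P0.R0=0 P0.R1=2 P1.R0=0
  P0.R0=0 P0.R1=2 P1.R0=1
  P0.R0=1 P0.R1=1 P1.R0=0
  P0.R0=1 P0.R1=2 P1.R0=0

outcome vector order: (P0.R0,P0.R1,P1.R0)
[SC] allowed = {(0,0,1); (0,1,0); (0,1,1); (0,2,0); (0,2,1); (1,1,0); (1,2,0)}
claimed∖SC = {(0,0,0)}

spurious: P0.R0=0 P0.R1=0 P1.R0=0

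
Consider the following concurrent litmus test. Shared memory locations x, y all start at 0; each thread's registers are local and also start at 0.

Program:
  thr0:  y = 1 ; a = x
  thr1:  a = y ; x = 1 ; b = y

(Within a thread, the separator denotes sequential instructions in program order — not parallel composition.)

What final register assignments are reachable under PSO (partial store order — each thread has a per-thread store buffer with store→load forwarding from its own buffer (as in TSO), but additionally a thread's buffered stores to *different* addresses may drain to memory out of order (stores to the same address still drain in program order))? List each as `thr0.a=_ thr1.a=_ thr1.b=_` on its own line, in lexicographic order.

thr0.a=0 thr1.a=0 thr1.b=0
thr0.a=0 thr1.a=0 thr1.b=1
thr0.a=0 thr1.a=1 thr1.b=1
thr0.a=1 thr1.a=0 thr1.b=0
thr0.a=1 thr1.a=0 thr1.b=1
thr0.a=1 thr1.a=1 thr1.b=1

outcome vector order: (thr0.a,thr1.a,thr1.b)
|PSO outcomes| = 6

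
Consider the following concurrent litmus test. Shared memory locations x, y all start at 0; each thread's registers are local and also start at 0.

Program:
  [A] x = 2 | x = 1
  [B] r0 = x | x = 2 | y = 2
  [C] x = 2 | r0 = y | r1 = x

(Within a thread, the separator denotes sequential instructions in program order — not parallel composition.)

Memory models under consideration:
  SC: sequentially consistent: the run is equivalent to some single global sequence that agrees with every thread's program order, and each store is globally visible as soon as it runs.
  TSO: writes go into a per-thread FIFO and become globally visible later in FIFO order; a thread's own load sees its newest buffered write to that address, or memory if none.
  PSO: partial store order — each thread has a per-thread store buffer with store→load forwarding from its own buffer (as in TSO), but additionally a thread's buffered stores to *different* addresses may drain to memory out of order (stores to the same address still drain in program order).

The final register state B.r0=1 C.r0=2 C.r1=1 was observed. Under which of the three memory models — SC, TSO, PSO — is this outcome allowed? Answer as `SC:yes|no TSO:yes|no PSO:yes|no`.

outcome vector order: (B.r0,C.r0,C.r1)
SC (11): <0 0 1>, <0 0 2>, <0 2 1>, <0 2 2>, <1 0 1>, <1 0 2>, <1 2 2>, <2 0 1>, <2 0 2>, <2 2 1>, <2 2 2>
TSO (11): <0 0 1>, <0 0 2>, <0 2 1>, <0 2 2>, <1 0 1>, <1 0 2>, <1 2 2>, <2 0 1>, <2 0 2>, <2 2 1>, <2 2 2>
PSO (12): <0 0 1>, <0 0 2>, <0 2 1>, <0 2 2>, <1 0 1>, <1 0 2>, <1 2 1>, <1 2 2>, <2 0 1>, <2 0 2>, <2 2 1>, <2 2 2>
target <1 2 1> ∈ {PSO}

SC:no TSO:no PSO:yes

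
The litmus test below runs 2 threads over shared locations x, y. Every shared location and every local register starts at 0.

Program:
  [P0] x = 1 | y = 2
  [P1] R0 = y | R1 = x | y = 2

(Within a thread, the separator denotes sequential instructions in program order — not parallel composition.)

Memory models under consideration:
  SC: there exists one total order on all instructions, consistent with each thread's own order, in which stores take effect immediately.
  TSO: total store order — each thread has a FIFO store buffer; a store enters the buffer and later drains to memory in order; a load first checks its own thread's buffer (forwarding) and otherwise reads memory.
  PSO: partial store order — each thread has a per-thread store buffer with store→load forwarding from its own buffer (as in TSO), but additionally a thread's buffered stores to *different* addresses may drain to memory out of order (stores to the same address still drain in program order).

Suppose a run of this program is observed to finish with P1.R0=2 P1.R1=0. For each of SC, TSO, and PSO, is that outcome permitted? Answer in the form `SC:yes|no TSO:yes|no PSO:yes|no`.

outcome vector order: (P1.R0,P1.R1)
SC (3): 0/0, 0/1, 2/1
TSO (3): 0/0, 0/1, 2/1
PSO (4): 0/0, 0/1, 2/0, 2/1
target 2/0 ∈ {PSO}

SC:no TSO:no PSO:yes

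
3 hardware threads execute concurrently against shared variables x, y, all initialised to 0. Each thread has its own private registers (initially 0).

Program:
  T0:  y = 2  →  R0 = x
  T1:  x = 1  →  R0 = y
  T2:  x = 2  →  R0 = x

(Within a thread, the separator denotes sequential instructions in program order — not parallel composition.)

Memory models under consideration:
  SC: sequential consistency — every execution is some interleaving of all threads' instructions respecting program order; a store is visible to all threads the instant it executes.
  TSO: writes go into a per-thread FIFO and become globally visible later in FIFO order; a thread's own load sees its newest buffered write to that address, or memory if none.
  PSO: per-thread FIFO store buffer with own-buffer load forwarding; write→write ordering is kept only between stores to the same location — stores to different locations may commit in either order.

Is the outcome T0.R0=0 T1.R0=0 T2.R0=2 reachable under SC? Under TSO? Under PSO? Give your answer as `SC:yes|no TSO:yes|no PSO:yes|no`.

SC:no TSO:yes PSO:yes

outcome vector order: (T0.R0,T1.R0,T2.R0)
SC (9): (0,2,1), (0,2,2), (1,0,1), (1,0,2), (1,2,1), (1,2,2), (2,0,2), (2,2,1), (2,2,2)
TSO (12): (0,0,1), (0,0,2), (0,2,1), (0,2,2), (1,0,1), (1,0,2), (1,2,1), (1,2,2), (2,0,1), (2,0,2), (2,2,1), (2,2,2)
PSO (12): (0,0,1), (0,0,2), (0,2,1), (0,2,2), (1,0,1), (1,0,2), (1,2,1), (1,2,2), (2,0,1), (2,0,2), (2,2,1), (2,2,2)
target (0,0,2) ∈ {TSO,PSO}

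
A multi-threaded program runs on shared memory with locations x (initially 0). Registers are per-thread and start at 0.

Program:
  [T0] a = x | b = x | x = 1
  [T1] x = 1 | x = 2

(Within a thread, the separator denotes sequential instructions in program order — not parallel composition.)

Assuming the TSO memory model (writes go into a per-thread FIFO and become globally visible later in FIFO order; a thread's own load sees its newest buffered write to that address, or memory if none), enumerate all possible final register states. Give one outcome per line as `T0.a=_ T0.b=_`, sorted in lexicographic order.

T0.a=0 T0.b=0
T0.a=0 T0.b=1
T0.a=0 T0.b=2
T0.a=1 T0.b=1
T0.a=1 T0.b=2
T0.a=2 T0.b=2

outcome vector order: (T0.a,T0.b)
|TSO outcomes| = 6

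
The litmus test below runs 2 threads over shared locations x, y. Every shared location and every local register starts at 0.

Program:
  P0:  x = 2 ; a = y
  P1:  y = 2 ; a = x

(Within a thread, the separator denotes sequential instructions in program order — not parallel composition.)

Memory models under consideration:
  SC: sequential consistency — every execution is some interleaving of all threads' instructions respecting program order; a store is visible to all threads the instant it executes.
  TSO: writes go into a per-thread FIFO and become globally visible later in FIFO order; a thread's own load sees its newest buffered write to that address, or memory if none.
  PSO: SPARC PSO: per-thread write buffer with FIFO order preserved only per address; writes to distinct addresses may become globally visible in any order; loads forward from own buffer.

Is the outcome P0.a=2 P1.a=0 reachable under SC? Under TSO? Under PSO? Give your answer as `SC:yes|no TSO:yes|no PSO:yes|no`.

SC:yes TSO:yes PSO:yes

outcome vector order: (P0.a,P1.a)
[SC] allowed = {0/2 2/0 2/2}
[TSO] allowed = {0/0 0/2 2/0 2/2}
[PSO] allowed = {0/0 0/2 2/0 2/2}
target 2/0 ∈ {SC,TSO,PSO}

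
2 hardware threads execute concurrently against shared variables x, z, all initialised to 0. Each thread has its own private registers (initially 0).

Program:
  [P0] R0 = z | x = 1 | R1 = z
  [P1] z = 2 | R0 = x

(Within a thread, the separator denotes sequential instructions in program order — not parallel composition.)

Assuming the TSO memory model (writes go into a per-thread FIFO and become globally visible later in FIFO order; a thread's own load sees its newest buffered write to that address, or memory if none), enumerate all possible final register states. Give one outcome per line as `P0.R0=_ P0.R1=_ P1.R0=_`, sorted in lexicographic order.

outcome vector order: (P0.R0,P0.R1,P1.R0)
|TSO outcomes| = 6

P0.R0=0 P0.R1=0 P1.R0=0
P0.R0=0 P0.R1=0 P1.R0=1
P0.R0=0 P0.R1=2 P1.R0=0
P0.R0=0 P0.R1=2 P1.R0=1
P0.R0=2 P0.R1=2 P1.R0=0
P0.R0=2 P0.R1=2 P1.R0=1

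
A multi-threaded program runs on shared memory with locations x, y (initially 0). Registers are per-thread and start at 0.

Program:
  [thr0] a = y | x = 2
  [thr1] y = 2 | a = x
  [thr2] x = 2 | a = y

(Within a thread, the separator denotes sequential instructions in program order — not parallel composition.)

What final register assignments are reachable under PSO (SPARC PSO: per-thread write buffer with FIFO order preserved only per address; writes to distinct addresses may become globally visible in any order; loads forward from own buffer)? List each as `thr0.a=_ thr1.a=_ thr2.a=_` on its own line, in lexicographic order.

outcome vector order: (thr0.a,thr1.a,thr2.a)
|PSO outcomes| = 8

thr0.a=0 thr1.a=0 thr2.a=0
thr0.a=0 thr1.a=0 thr2.a=2
thr0.a=0 thr1.a=2 thr2.a=0
thr0.a=0 thr1.a=2 thr2.a=2
thr0.a=2 thr1.a=0 thr2.a=0
thr0.a=2 thr1.a=0 thr2.a=2
thr0.a=2 thr1.a=2 thr2.a=0
thr0.a=2 thr1.a=2 thr2.a=2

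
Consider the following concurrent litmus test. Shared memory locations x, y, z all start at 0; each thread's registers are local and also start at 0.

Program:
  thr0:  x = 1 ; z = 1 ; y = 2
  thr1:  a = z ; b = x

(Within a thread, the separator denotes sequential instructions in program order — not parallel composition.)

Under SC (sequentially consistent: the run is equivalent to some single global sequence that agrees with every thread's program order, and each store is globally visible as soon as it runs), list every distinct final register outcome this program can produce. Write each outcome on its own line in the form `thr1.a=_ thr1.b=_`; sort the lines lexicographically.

thr1.a=0 thr1.b=0
thr1.a=0 thr1.b=1
thr1.a=1 thr1.b=1

outcome vector order: (thr1.a,thr1.b)
|SC outcomes| = 3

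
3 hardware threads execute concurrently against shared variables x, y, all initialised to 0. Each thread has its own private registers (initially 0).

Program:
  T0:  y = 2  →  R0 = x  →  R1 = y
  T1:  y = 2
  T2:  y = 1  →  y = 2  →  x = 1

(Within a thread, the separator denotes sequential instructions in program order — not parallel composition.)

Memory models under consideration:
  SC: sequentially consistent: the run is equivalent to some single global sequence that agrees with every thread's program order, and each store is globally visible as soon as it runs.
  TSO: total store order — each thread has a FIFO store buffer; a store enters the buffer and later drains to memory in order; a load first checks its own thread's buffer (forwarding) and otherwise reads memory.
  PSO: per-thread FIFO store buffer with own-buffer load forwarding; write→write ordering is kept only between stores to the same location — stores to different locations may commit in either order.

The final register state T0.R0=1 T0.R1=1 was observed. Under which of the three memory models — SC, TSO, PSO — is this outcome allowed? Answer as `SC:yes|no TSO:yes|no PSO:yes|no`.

SC:no TSO:no PSO:yes

outcome vector order: (T0.R0,T0.R1)
under SC → 0/1; 0/2; 1/2
under TSO → 0/1; 0/2; 1/2
under PSO → 0/1; 0/2; 1/1; 1/2
target 1/1 ∈ {PSO}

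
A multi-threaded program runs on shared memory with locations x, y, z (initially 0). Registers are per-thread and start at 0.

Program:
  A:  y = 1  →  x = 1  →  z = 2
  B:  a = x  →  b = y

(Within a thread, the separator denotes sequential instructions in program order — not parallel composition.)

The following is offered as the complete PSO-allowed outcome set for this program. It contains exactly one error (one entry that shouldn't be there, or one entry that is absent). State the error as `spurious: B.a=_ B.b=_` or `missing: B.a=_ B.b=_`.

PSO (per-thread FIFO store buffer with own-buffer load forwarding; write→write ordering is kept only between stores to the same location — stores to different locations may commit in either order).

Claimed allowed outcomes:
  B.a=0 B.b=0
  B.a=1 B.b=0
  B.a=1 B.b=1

outcome vector order: (B.a,B.b)
[PSO] allowed = {0/0; 0/1; 1/0; 1/1}
PSO∖claimed = {0/1}

missing: B.a=0 B.b=1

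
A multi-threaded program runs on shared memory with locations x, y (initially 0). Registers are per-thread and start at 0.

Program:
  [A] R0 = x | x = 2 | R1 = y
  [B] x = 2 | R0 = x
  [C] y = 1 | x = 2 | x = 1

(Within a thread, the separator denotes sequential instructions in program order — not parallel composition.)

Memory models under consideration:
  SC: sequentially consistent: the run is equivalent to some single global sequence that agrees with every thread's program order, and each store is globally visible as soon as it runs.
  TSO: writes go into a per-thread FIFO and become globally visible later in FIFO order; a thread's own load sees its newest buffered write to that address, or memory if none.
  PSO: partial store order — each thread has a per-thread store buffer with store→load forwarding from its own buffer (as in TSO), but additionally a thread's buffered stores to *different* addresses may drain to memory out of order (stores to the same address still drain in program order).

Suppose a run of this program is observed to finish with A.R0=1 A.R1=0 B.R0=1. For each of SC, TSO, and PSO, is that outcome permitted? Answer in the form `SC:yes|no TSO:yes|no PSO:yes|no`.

SC:no TSO:no PSO:yes

outcome vector order: (A.R0,A.R1,B.R0)
SC (10): <0 0 1>; <0 0 2>; <0 1 1>; <0 1 2>; <1 1 1>; <1 1 2>; <2 0 1>; <2 0 2>; <2 1 1>; <2 1 2>
TSO (10): <0 0 1>; <0 0 2>; <0 1 1>; <0 1 2>; <1 1 1>; <1 1 2>; <2 0 1>; <2 0 2>; <2 1 1>; <2 1 2>
PSO (12): <0 0 1>; <0 0 2>; <0 1 1>; <0 1 2>; <1 0 1>; <1 0 2>; <1 1 1>; <1 1 2>; <2 0 1>; <2 0 2>; <2 1 1>; <2 1 2>
target <1 0 1> ∈ {PSO}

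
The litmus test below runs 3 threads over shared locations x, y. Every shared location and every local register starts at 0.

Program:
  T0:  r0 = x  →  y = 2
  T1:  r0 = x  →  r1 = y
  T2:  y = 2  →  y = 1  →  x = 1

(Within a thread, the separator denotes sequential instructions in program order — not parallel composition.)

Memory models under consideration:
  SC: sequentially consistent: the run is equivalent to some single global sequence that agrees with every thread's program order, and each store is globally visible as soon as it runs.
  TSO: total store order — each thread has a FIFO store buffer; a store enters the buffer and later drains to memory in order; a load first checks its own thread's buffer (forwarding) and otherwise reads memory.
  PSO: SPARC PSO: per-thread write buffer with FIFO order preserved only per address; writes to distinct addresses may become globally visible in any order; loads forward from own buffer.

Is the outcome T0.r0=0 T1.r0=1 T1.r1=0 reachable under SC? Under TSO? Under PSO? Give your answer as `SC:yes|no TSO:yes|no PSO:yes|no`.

outcome vector order: (T0.r0,T1.r0,T1.r1)
SC (10): 0/0/0 0/0/1 0/0/2 0/1/1 0/1/2 1/0/0 1/0/1 1/0/2 1/1/1 1/1/2
TSO (10): 0/0/0 0/0/1 0/0/2 0/1/1 0/1/2 1/0/0 1/0/1 1/0/2 1/1/1 1/1/2
PSO (12): 0/0/0 0/0/1 0/0/2 0/1/0 0/1/1 0/1/2 1/0/0 1/0/1 1/0/2 1/1/0 1/1/1 1/1/2
target 0/1/0 ∈ {PSO}

SC:no TSO:no PSO:yes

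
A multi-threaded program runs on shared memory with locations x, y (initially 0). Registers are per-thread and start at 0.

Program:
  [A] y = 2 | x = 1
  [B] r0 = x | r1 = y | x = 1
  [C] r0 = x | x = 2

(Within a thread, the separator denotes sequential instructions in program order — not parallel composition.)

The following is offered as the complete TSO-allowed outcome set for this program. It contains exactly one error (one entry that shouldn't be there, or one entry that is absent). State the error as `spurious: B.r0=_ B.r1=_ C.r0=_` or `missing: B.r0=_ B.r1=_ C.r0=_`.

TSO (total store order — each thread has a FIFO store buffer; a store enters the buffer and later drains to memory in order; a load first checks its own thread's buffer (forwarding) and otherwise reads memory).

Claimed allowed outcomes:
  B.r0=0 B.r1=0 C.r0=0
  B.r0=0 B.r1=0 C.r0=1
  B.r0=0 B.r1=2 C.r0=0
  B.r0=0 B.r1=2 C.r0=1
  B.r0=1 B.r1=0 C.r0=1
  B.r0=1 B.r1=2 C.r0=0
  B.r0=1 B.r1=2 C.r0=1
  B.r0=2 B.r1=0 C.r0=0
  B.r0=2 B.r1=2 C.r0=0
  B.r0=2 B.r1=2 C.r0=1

spurious: B.r0=1 B.r1=0 C.r0=1

outcome vector order: (B.r0,B.r1,C.r0)
under TSO → (0,0,0); (0,0,1); (0,2,0); (0,2,1); (1,2,0); (1,2,1); (2,0,0); (2,2,0); (2,2,1)
claimed∖TSO = {(1,0,1)}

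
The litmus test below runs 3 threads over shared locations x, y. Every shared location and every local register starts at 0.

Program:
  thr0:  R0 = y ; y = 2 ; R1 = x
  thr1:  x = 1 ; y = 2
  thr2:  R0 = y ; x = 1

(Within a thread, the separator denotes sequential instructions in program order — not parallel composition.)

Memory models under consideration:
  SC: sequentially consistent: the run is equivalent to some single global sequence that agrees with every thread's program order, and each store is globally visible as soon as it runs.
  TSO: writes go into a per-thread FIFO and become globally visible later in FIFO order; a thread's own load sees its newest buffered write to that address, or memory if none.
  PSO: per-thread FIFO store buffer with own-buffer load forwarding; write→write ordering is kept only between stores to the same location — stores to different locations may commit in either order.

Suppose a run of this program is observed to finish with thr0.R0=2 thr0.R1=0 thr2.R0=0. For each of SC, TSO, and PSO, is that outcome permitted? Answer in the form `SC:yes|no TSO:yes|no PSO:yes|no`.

SC:no TSO:no PSO:yes

outcome vector order: (thr0.R0,thr0.R1,thr2.R0)
SC (6): (0,0,0) (0,0,2) (0,1,0) (0,1,2) (2,1,0) (2,1,2)
TSO (6): (0,0,0) (0,0,2) (0,1,0) (0,1,2) (2,1,0) (2,1,2)
PSO (8): (0,0,0) (0,0,2) (0,1,0) (0,1,2) (2,0,0) (2,0,2) (2,1,0) (2,1,2)
target (2,0,0) ∈ {PSO}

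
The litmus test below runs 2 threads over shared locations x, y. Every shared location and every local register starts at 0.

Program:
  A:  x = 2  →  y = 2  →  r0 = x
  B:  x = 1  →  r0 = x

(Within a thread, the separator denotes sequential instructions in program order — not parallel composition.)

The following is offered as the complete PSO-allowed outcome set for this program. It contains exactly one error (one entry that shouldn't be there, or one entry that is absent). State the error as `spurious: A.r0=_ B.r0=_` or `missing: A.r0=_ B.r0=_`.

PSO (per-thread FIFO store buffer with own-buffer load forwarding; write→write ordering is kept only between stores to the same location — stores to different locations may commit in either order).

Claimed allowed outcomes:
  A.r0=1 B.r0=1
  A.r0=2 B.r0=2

outcome vector order: (A.r0,B.r0)
PSO: 3 outcomes — {<1 1> <2 1> <2 2>}
PSO∖claimed = {<2 1>}

missing: A.r0=2 B.r0=1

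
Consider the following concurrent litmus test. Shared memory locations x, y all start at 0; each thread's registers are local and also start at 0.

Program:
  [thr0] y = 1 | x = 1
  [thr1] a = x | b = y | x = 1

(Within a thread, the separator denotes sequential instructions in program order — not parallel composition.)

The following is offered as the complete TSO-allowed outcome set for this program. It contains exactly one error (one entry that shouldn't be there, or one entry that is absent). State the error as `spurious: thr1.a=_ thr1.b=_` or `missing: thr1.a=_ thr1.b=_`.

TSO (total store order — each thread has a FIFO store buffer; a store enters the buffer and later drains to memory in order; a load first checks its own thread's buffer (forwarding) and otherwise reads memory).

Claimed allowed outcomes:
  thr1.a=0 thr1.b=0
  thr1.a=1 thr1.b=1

outcome vector order: (thr1.a,thr1.b)
TSO (3): 0/0; 0/1; 1/1
TSO∖claimed = {0/1}

missing: thr1.a=0 thr1.b=1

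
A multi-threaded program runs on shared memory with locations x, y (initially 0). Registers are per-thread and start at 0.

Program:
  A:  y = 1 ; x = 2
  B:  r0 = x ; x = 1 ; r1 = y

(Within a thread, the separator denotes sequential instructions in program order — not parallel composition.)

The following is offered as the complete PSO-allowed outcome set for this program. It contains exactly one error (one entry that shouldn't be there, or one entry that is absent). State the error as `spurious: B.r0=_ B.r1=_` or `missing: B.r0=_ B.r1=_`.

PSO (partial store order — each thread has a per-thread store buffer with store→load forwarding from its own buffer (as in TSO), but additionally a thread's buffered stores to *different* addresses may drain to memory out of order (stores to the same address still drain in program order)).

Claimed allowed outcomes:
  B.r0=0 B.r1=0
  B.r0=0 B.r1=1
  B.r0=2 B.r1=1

outcome vector order: (B.r0,B.r1)
PSO (4): (0,0), (0,1), (2,0), (2,1)
PSO∖claimed = {(2,0)}

missing: B.r0=2 B.r1=0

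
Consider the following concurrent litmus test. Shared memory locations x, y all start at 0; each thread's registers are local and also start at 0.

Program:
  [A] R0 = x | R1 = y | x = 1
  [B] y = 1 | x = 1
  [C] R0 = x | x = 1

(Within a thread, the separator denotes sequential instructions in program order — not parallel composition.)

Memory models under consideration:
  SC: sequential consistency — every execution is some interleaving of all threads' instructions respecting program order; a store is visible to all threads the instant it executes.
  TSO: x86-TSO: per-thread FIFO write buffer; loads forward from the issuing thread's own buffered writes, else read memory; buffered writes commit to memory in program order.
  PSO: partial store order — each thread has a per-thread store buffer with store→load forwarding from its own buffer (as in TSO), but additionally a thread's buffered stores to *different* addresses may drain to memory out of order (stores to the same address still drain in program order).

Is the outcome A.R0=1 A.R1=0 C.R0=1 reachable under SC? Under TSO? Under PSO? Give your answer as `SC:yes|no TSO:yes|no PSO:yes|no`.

outcome vector order: (A.R0,A.R1,C.R0)
[SC] allowed = {0/0/0 0/0/1 0/1/0 0/1/1 1/0/0 1/1/0 1/1/1}
[TSO] allowed = {0/0/0 0/0/1 0/1/0 0/1/1 1/0/0 1/1/0 1/1/1}
[PSO] allowed = {0/0/0 0/0/1 0/1/0 0/1/1 1/0/0 1/0/1 1/1/0 1/1/1}
target 1/0/1 ∈ {PSO}

SC:no TSO:no PSO:yes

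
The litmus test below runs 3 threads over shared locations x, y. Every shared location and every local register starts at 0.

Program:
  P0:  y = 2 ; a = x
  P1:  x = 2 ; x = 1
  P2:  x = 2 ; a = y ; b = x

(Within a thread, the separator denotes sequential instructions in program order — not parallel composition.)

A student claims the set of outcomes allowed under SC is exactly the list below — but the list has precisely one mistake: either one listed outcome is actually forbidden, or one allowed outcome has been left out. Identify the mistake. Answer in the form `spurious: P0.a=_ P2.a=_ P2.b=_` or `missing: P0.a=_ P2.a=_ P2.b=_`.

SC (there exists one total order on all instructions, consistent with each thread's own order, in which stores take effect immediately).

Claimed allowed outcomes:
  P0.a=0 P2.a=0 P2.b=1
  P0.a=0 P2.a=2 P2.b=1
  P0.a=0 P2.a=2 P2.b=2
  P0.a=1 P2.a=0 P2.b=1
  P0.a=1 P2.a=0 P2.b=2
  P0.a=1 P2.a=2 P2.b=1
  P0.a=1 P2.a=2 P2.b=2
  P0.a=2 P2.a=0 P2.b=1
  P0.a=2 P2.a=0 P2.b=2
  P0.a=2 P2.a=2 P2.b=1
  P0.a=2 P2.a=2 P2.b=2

outcome vector order: (P0.a,P2.a,P2.b)
[SC] allowed = {<0 2 1>, <0 2 2>, <1 0 1>, <1 0 2>, <1 2 1>, <1 2 2>, <2 0 1>, <2 0 2>, <2 2 1>, <2 2 2>}
claimed∖SC = {<0 0 1>}

spurious: P0.a=0 P2.a=0 P2.b=1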